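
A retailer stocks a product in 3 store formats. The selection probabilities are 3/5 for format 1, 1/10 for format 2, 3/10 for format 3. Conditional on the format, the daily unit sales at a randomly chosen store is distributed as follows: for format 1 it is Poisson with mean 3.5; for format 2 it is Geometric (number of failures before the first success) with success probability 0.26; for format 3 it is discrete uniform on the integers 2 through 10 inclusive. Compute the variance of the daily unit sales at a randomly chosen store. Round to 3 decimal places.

6.644

Per component, 1: μ=3.5, E[X²]=15.75; 2: μ=2.84615, E[X²]=19.0473; 3: μ=6, E[X²]=42.6667.
E[X] = 0.6·3.5 + 0.1·2.84615 + 0.3·6 = 4.18462.
E[X²] = 0.6·15.75 + 0.1·19.0473 + 0.3·42.6667 = 24.1547.
Var(X) = E[X²] − (E[X])² = 24.1547 − 17.511 = 6.64373.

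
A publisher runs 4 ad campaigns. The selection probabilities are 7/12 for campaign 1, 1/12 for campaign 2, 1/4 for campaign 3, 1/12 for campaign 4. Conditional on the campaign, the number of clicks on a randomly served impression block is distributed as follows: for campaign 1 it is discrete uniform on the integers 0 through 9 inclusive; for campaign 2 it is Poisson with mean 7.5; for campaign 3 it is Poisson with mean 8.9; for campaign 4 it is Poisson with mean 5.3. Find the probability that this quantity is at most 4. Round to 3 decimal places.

Conditional on each campaign, P(X ≤ 4): 1: 0.5; 2: 0.132062; 3: 0.0584325; 4: 0.389518.
By total probability, P(X ≤ 4) = 0.583333·0.5 + 0.0833333·0.132062 + 0.25·0.0584325 + 0.0833333·0.389518 = 0.34974.

0.350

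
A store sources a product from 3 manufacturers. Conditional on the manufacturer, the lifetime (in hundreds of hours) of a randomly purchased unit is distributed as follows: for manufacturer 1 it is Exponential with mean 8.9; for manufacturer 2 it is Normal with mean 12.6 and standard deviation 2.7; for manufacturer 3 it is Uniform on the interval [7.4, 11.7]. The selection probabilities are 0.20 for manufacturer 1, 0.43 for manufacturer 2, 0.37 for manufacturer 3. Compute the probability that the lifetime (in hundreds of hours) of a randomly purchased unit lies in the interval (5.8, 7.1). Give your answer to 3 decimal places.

Conditional on each manufacturer, P(5.8 < X < 7.1): 1: 0.0708268; 2: 0.0149307; 3: 0.
By total probability, P(5.8 < X < 7.1) = 0.2·0.0708268 + 0.43·0.0149307 + 0.37·0 = 0.0205856.

0.021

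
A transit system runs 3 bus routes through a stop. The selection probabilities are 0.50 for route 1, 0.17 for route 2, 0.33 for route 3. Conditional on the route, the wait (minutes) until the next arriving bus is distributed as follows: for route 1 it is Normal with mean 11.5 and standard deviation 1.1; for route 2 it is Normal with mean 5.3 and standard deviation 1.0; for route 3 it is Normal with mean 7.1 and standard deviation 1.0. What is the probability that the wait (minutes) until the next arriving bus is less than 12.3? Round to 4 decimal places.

Conditional on each route, P(X < 12.3): 1: 0.766471; 2: 1; 3: 1.
By total probability, P(X < 12.3) = 0.5·0.766471 + 0.17·1 + 0.33·1 = 0.883235.

0.8832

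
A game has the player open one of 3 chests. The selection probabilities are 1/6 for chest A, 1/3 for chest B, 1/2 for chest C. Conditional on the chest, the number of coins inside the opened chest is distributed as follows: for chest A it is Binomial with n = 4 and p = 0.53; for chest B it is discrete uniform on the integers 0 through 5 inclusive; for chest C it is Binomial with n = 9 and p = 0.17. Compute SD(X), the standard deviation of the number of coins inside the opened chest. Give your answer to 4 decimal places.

1.4025

Per component, A: μ=2.12, E[X²]=5.4908; B: μ=2.5, E[X²]=9.16667; C: μ=1.53, E[X²]=3.6108.
E[X] = 0.166667·2.12 + 0.333333·2.5 + 0.5·1.53 = 1.95167.
E[X²] = 0.166667·5.4908 + 0.333333·9.16667 + 0.5·3.6108 = 5.77609.
Var(X) = E[X²] − (E[X])² = 5.77609 − 3.809 = 1.96709.
SD(X) = √1.96709 = 1.40253.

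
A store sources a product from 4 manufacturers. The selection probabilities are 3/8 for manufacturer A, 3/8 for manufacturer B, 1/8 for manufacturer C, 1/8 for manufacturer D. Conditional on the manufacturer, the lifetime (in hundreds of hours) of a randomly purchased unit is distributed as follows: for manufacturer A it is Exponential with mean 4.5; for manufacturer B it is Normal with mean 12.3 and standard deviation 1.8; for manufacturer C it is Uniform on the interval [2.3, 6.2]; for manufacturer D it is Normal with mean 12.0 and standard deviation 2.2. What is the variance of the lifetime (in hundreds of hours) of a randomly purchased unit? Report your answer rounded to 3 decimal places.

24.748

Per component, A: μ=4.5, E[X²]=40.5; B: μ=12.3, E[X²]=154.53; C: μ=4.25, E[X²]=19.33; D: μ=12, E[X²]=148.84.
E[X] = 0.375·4.5 + 0.375·12.3 + 0.125·4.25 + 0.125·12 = 8.33125.
E[X²] = 0.375·40.5 + 0.375·154.53 + 0.125·19.33 + 0.125·148.84 = 94.1575.
Var(X) = E[X²] − (E[X])² = 94.1575 − 69.4097 = 24.7478.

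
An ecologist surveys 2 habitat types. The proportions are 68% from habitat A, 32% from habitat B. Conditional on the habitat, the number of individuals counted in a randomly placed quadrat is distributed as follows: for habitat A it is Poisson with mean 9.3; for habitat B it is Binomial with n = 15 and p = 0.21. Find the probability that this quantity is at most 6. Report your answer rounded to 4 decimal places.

0.4355

Conditional on each habitat, P(X ≤ 6): A: 0.180803; B: 0.976602.
By total probability, P(X ≤ 6) = 0.68·0.180803 + 0.32·0.976602 = 0.435459.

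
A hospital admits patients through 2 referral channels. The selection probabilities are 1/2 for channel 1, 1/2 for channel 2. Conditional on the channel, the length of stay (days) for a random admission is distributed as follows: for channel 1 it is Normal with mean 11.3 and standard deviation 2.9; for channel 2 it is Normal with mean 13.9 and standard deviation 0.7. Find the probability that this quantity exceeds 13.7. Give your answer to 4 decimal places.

Conditional on each channel, P(X > 13.7): 1: 0.203952; 2: 0.612452.
By total probability, P(X > 13.7) = 0.5·0.203952 + 0.5·0.612452 = 0.408202.

0.4082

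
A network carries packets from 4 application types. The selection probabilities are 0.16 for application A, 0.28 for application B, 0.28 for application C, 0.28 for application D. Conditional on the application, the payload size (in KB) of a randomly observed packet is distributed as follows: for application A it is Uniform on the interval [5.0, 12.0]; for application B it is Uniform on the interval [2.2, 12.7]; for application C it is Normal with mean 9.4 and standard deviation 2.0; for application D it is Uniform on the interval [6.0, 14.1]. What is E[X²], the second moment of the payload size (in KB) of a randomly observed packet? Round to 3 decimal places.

For each component E[X²] = Var + (mean)², giving A: 76.3333; B: 64.69; C: 92.36; D: 106.47.
Overall E[X²] = 0.16·76.3333 + 0.28·64.69 + 0.28·92.36 + 0.28·106.47 = 85.9989.

85.999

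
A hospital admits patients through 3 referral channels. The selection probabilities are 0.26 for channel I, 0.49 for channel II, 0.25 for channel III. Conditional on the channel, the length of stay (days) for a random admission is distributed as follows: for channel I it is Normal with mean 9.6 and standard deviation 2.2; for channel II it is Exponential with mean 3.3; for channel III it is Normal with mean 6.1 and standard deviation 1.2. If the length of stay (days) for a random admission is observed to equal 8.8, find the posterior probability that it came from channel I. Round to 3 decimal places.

Likelihoods f(8.8 | ·): I: 0.169736; II: 0.0210556; III: 0.0264497.
Posterior ∝ prior × likelihood. Numerator for I: 0.26·0.169736 = 0.0441313.
Normalizing constant: 0.26·0.169736 + 0.49·0.0210556 + 0.25·0.0264497 = 0.061061.
P(I | observation) = 0.0441313 / 0.061061 = 0.722742.

0.723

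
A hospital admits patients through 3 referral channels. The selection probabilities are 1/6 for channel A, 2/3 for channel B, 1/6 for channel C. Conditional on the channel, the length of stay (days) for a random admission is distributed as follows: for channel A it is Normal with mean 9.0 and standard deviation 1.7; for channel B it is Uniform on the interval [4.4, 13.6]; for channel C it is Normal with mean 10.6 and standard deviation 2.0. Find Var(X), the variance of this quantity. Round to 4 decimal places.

6.2061

Per component, A: μ=9, E[X²]=83.89; B: μ=9, E[X²]=88.0533; C: μ=10.6, E[X²]=116.36.
E[X] = 0.166667·9 + 0.666667·9 + 0.166667·10.6 = 9.26667.
E[X²] = 0.166667·83.89 + 0.666667·88.0533 + 0.166667·116.36 = 92.0772.
Var(X) = E[X²] − (E[X])² = 92.0772 − 85.8711 = 6.20611.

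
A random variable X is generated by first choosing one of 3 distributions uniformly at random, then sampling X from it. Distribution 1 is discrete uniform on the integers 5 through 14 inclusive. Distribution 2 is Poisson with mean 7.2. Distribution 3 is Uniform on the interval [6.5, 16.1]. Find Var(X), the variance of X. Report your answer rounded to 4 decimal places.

Per component, 1: μ=9.5, E[X²]=98.5; 2: μ=7.2, E[X²]=59.04; 3: μ=11.3, E[X²]=135.37.
E[X] = 0.333333·9.5 + 0.333333·7.2 + 0.333333·11.3 = 9.33333.
E[X²] = 0.333333·98.5 + 0.333333·59.04 + 0.333333·135.37 = 97.6367.
Var(X) = E[X²] − (E[X])² = 97.6367 − 87.1111 = 10.5256.

10.5256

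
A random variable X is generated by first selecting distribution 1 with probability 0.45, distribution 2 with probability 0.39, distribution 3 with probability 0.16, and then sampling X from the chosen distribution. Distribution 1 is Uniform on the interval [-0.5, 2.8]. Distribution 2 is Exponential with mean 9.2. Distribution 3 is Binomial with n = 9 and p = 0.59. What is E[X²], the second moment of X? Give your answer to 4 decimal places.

71.8824

For each component E[X²] = Var + (mean)², giving 1: 2.23; 2: 169.28; 3: 30.3732.
Overall E[X²] = 0.45·2.23 + 0.39·169.28 + 0.16·30.3732 = 71.8824.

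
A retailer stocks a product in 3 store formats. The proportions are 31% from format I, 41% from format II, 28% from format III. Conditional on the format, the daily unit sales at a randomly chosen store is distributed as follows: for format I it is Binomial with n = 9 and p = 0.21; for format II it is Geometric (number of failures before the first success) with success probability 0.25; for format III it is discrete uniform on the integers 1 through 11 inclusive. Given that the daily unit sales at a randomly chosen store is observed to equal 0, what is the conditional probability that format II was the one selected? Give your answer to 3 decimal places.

Likelihoods P(X=0 | ·): I: 0.119852; II: 0.25; III: 0.
Posterior ∝ prior × likelihood. Numerator for II: 0.41·0.25 = 0.1025.
Normalizing constant: 0.31·0.119852 + 0.41·0.25 + 0.28·0 = 0.139654.
P(II | observation) = 0.1025 / 0.139654 = 0.733957.

0.734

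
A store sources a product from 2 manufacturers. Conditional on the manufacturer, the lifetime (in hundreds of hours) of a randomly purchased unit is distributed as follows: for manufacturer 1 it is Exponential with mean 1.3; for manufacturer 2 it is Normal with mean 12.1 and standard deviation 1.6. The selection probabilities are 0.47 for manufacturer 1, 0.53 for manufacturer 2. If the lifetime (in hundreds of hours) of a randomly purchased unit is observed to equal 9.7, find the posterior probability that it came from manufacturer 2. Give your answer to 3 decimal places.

Likelihoods f(9.7 | ·): 1: 0.000442132; 2: 0.0809485.
Posterior ∝ prior × likelihood. Numerator for 2: 0.53·0.0809485 = 0.0429027.
Normalizing constant: 0.47·0.000442132 + 0.53·0.0809485 = 0.0431105.
P(2 | observation) = 0.0429027 / 0.0431105 = 0.99518.

0.995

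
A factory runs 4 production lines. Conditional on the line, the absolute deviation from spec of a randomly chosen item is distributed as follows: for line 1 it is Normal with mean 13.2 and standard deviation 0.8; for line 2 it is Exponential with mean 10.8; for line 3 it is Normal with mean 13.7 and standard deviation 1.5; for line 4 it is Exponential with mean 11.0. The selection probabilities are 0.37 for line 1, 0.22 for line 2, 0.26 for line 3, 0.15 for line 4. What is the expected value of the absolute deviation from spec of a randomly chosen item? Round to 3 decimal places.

12.472

Component means — 1: 13.2; 2: 10.8; 3: 13.7; 4: 11.
E[X] = 0.37·13.2 + 0.22·10.8 + 0.26·13.7 + 0.15·11 = 12.472.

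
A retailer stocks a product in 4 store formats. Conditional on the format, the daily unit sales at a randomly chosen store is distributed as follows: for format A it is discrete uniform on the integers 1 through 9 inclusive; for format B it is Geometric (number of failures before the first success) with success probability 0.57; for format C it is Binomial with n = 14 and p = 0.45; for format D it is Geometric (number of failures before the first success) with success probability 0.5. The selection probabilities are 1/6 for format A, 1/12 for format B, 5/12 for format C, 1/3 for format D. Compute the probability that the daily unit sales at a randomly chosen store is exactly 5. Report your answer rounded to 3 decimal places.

0.095

Conditional on each format, P(X = 5): A: 0.111111; B: 0.00837948; C: 0.170134; D: 0.015625.
By total probability, P(X = 5) = 0.166667·0.111111 + 0.0833333·0.00837948 + 0.416667·0.170134 + 0.333333·0.015625 = 0.0953143.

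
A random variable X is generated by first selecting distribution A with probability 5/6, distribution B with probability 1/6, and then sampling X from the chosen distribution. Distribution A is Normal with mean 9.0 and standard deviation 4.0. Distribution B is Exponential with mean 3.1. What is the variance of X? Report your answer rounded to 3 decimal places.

19.770

Per component, A: μ=9, E[X²]=97; B: μ=3.1, E[X²]=19.22.
E[X] = 0.833333·9 + 0.166667·3.1 = 8.01667.
E[X²] = 0.833333·97 + 0.166667·19.22 = 84.0367.
Var(X) = E[X²] − (E[X])² = 84.0367 − 64.2669 = 19.7697.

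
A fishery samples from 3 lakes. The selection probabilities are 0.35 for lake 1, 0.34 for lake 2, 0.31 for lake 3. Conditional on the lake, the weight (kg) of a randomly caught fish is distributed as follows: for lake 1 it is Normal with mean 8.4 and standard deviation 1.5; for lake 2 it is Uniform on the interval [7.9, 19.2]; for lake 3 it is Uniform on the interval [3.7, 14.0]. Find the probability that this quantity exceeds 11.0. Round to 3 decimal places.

Conditional on each lake, P(X > 11.0): 1: 0.0415182; 2: 0.725664; 3: 0.291262.
By total probability, P(X > 11.0) = 0.35·0.0415182 + 0.34·0.725664 + 0.31·0.291262 = 0.351548.

0.352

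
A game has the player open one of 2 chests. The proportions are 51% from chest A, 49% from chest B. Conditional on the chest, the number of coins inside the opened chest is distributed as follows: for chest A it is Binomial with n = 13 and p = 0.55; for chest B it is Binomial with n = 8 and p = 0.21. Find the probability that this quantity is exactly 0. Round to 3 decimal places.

Conditional on each chest, P(X = 0): A: 3.10286e-05; B: 0.151711.
By total probability, P(X = 0) = 0.51·3.10286e-05 + 0.49·0.151711 = 0.0743542.

0.074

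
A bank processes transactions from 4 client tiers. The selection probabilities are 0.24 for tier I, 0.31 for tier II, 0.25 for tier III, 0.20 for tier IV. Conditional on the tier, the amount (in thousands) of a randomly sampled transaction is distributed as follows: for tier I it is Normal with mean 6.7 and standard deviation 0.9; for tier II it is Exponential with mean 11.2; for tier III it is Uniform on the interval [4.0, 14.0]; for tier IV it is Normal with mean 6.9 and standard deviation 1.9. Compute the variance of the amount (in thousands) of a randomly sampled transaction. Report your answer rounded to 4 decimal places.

Per component, I: μ=6.7, E[X²]=45.7; II: μ=11.2, E[X²]=250.88; III: μ=9, E[X²]=89.3333; IV: μ=6.9, E[X²]=51.22.
E[X] = 0.24·6.7 + 0.31·11.2 + 0.25·9 + 0.2·6.9 = 8.71.
E[X²] = 0.24·45.7 + 0.31·250.88 + 0.25·89.3333 + 0.2·51.22 = 121.318.
Var(X) = E[X²] − (E[X])² = 121.318 − 75.8641 = 45.454.

45.4540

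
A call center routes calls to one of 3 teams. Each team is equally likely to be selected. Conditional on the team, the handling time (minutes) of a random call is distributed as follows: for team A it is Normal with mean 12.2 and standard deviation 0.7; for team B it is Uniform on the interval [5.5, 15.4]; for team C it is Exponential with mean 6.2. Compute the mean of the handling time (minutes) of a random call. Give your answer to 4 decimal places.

Component means — A: 12.2; B: 10.45; C: 6.2.
E[X] = 0.333333·12.2 + 0.333333·10.45 + 0.333333·6.2 = 9.61667.

9.6167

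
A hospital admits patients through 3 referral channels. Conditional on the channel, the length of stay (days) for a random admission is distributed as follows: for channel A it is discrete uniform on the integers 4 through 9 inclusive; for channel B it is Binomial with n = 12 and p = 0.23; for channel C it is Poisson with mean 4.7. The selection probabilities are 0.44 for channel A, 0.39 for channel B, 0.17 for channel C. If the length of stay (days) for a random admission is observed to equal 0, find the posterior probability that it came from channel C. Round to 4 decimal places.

0.0836

Likelihoods P(X=0 | ·): A: 0; B: 0.0434399; C: 0.00909528.
Posterior ∝ prior × likelihood. Numerator for C: 0.17·0.00909528 = 0.0015462.
Normalizing constant: 0.44·0 + 0.39·0.0434399 + 0.17·0.00909528 = 0.0184878.
P(C | observation) = 0.0015462 / 0.0184878 = 0.0836336.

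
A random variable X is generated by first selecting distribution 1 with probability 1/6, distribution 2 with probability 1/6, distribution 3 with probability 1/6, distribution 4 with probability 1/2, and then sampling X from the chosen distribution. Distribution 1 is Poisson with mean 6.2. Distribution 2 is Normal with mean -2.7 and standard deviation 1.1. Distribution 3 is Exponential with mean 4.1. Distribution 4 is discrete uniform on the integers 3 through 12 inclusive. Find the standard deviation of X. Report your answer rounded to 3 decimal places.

Per component, 1: μ=6.2, E[X²]=44.64; 2: μ=-2.7, E[X²]=8.5; 3: μ=4.1, E[X²]=33.62; 4: μ=7.5, E[X²]=64.5.
E[X] = 0.166667·6.2 + 0.166667·-2.7 + 0.166667·4.1 + 0.5·7.5 = 5.01667.
E[X²] = 0.166667·44.64 + 0.166667·8.5 + 0.166667·33.62 + 0.5·64.5 = 46.71.
Var(X) = E[X²] − (E[X])² = 46.71 − 25.1669 = 21.5431.
SD(X) = √21.5431 = 4.64145.

4.641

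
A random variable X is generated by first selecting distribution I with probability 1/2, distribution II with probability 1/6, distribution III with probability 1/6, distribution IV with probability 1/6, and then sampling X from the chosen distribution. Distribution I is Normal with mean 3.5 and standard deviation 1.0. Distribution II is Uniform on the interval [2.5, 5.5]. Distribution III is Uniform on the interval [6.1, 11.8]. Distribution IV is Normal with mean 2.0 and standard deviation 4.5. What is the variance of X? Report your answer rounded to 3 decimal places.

9.268

Per component, I: μ=3.5, E[X²]=13.25; II: μ=4, E[X²]=16.75; III: μ=8.95, E[X²]=82.81; IV: μ=2, E[X²]=24.25.
E[X] = 0.5·3.5 + 0.166667·4 + 0.166667·8.95 + 0.166667·2 = 4.24167.
E[X²] = 0.5·13.25 + 0.166667·16.75 + 0.166667·82.81 + 0.166667·24.25 = 27.26.
Var(X) = E[X²] − (E[X])² = 27.26 − 17.9917 = 9.26826.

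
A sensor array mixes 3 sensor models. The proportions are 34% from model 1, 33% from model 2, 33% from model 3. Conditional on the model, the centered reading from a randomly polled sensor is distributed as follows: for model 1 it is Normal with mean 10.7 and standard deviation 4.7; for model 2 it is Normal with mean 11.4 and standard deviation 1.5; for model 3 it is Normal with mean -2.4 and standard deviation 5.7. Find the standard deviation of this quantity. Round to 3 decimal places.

7.683

Per component, 1: μ=10.7, E[X²]=136.58; 2: μ=11.4, E[X²]=132.21; 3: μ=-2.4, E[X²]=38.25.
E[X] = 0.34·10.7 + 0.33·11.4 + 0.33·-2.4 = 6.608.
E[X²] = 0.34·136.58 + 0.33·132.21 + 0.33·38.25 = 102.689.
Var(X) = E[X²] − (E[X])² = 102.689 − 43.6657 = 59.0233.
SD(X) = √59.0233 = 7.68266.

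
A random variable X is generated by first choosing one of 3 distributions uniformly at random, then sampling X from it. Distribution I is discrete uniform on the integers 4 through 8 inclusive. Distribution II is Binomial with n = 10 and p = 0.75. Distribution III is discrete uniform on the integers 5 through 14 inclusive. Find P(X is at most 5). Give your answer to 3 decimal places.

0.193

Conditional on each component, P(X ≤ 5): I: 0.4; II: 0.0781269; III: 0.1.
By total probability, P(X ≤ 5) = 0.333333·0.4 + 0.333333·0.0781269 + 0.333333·0.1 = 0.192709.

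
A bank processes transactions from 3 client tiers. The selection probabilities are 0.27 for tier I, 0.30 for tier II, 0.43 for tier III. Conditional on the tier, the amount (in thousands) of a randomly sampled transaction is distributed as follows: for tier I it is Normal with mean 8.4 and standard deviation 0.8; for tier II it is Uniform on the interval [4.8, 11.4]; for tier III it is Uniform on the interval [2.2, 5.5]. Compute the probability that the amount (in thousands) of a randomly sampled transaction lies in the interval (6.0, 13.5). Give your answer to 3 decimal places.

0.515

Conditional on each tier, P(6.0 < X < 13.5): I: 0.99865; II: 0.818182; III: 0.
By total probability, P(6.0 < X < 13.5) = 0.27·0.99865 + 0.3·0.818182 + 0.43·0 = 0.51509.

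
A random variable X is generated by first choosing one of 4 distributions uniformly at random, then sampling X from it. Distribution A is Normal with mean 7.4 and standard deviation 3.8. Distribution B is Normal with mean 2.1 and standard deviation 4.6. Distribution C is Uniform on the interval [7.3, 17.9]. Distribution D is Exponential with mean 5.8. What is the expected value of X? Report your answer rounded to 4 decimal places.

Component means — A: 7.4; B: 2.1; C: 12.6; D: 5.8.
E[X] = 0.25·7.4 + 0.25·2.1 + 0.25·12.6 + 0.25·5.8 = 6.975.

6.9750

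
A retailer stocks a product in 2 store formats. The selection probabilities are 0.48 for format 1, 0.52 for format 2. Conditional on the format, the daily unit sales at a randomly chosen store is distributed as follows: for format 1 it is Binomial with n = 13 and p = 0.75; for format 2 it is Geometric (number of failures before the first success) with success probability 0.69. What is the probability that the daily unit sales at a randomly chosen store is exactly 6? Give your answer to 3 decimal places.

0.009

Conditional on each format, P(X = 6): 1: 0.0186408; 2: 0.000612378.
By total probability, P(X = 6) = 0.48·0.0186408 + 0.52·0.000612378 = 0.00926603.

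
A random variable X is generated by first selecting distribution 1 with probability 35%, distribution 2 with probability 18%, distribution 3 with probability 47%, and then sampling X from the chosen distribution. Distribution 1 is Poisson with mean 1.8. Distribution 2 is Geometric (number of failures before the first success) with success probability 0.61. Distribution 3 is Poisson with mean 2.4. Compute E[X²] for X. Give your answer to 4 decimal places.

For each component E[X²] = Var + (mean)², giving 1: 5.04; 2: 1.45687; 3: 8.16.
Overall E[X²] = 0.35·5.04 + 0.18·1.45687 + 0.47·8.16 = 5.86144.

5.8614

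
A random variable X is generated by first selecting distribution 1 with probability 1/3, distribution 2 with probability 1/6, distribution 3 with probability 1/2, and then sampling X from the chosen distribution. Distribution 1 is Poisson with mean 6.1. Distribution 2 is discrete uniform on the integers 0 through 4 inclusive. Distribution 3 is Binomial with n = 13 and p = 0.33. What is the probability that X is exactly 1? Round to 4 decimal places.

0.0554

Conditional on each component, P(X = 1): 1: 0.0136815; 2: 0.2; 3: 0.0351039.
By total probability, P(X = 1) = 0.333333·0.0136815 + 0.166667·0.2 + 0.5·0.0351039 = 0.0554458.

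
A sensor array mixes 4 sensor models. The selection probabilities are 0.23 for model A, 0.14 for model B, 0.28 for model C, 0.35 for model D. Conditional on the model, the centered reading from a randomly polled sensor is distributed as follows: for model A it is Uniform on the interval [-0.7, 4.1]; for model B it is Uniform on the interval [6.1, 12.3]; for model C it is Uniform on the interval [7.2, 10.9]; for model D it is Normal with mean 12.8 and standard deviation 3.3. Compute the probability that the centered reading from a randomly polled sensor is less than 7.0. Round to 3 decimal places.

Conditional on each model, P(X < 7.0): A: 1; B: 0.145161; C: 0; D: 0.0394099.
By total probability, P(X < 7.0) = 0.23·1 + 0.14·0.145161 + 0.28·0 + 0.35·0.0394099 = 0.264116.

0.264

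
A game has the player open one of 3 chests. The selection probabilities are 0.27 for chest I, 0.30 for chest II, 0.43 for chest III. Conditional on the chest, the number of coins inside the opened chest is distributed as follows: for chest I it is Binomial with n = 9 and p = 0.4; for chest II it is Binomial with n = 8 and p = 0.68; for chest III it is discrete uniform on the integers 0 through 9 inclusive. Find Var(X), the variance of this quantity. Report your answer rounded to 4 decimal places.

Per component, I: μ=3.6, E[X²]=15.12; II: μ=5.44, E[X²]=31.3344; III: μ=4.5, E[X²]=28.5.
E[X] = 0.27·3.6 + 0.3·5.44 + 0.43·4.5 = 4.539.
E[X²] = 0.27·15.12 + 0.3·31.3344 + 0.43·28.5 = 25.7377.
Var(X) = E[X²] − (E[X])² = 25.7377 − 20.6025 = 5.1352.

5.1352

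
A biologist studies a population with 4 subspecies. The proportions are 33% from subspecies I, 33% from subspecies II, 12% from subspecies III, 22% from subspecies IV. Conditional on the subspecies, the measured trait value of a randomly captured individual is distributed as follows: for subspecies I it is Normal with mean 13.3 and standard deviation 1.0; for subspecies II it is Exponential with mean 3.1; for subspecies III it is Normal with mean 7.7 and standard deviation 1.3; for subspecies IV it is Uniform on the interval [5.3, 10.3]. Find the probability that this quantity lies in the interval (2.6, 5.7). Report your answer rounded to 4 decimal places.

0.1152

Conditional on each subspecies, P(2.6 < X < 5.7): I: 1.48215e-14; II: 0.273245; III: 0.0619242; IV: 0.08.
By total probability, P(2.6 < X < 5.7) = 0.33·1.48215e-14 + 0.33·0.273245 + 0.12·0.0619242 + 0.22·0.08 = 0.115202.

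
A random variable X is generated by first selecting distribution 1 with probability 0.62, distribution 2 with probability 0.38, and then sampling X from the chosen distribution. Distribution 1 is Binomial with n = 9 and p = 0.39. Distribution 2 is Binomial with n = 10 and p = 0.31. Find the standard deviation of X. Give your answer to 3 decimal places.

Per component, 1: μ=3.51, E[X²]=14.4612; 2: μ=3.1, E[X²]=11.749.
E[X] = 0.62·3.51 + 0.38·3.1 = 3.3542.
E[X²] = 0.62·14.4612 + 0.38·11.749 = 13.4306.
Var(X) = E[X²] − (E[X])² = 13.4306 − 11.2507 = 2.17991.
SD(X) = √2.17991 = 1.47645.

1.476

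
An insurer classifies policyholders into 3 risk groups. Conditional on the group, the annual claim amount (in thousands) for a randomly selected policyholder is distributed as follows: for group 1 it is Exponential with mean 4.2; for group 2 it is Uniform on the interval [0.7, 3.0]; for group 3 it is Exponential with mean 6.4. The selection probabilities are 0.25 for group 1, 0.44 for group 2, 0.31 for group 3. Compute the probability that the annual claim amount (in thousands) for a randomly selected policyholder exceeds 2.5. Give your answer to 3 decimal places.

0.443

Conditional on each group, P(X > 2.5): 1: 0.551431; 2: 0.217391; 3: 0.676634.
By total probability, P(X > 2.5) = 0.25·0.551431 + 0.44·0.217391 + 0.31·0.676634 = 0.443266.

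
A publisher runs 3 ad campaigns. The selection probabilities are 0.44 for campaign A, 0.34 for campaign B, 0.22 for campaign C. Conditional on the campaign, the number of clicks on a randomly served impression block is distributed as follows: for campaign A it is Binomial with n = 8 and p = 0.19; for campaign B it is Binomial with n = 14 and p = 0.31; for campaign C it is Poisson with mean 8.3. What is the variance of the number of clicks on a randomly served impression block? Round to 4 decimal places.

10.1983

Per component, A: μ=1.52, E[X²]=3.5416; B: μ=4.34, E[X²]=21.8302; C: μ=8.3, E[X²]=77.19.
E[X] = 0.44·1.52 + 0.34·4.34 + 0.22·8.3 = 3.9704.
E[X²] = 0.44·3.5416 + 0.34·21.8302 + 0.22·77.19 = 25.9624.
Var(X) = E[X²] − (E[X])² = 25.9624 − 15.7641 = 10.1983.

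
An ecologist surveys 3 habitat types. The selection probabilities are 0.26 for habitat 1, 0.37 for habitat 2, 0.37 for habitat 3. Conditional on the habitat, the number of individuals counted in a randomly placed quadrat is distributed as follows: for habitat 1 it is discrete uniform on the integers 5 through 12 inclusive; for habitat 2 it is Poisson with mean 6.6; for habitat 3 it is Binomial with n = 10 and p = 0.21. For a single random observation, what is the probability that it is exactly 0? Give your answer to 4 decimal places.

0.0355

Conditional on each habitat, P(X = 0): 1: 0; 2: 0.00136037; 3: 0.0946828.
By total probability, P(X = 0) = 0.26·0 + 0.37·0.00136037 + 0.37·0.0946828 = 0.035536.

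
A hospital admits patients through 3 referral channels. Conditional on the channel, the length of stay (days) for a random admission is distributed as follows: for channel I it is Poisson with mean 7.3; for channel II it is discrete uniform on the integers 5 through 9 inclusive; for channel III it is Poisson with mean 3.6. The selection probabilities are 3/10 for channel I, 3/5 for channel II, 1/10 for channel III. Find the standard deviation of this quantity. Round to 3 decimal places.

Per component, I: μ=7.3, E[X²]=60.59; II: μ=7, E[X²]=51; III: μ=3.6, E[X²]=16.56.
E[X] = 0.3·7.3 + 0.6·7 + 0.1·3.6 = 6.75.
E[X²] = 0.3·60.59 + 0.6·51 + 0.1·16.56 = 50.433.
Var(X) = E[X²] − (E[X])² = 50.433 − 45.5625 = 4.8705.
SD(X) = √4.8705 = 2.20692.

2.207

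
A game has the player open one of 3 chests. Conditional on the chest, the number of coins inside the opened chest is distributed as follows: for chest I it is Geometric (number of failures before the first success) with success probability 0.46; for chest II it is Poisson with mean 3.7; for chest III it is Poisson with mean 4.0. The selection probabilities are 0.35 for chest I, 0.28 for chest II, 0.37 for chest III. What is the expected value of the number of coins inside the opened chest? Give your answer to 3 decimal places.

2.927

Component means — I: 1.17391; II: 3.7; III: 4.
E[X] = 0.35·1.17391 + 0.28·3.7 + 0.37·4 = 2.92687.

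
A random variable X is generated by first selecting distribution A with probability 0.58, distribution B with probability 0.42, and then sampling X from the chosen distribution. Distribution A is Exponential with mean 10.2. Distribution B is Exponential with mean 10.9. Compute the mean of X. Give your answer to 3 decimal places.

10.494

Component means — A: 10.2; B: 10.9.
E[X] = 0.58·10.2 + 0.42·10.9 = 10.494.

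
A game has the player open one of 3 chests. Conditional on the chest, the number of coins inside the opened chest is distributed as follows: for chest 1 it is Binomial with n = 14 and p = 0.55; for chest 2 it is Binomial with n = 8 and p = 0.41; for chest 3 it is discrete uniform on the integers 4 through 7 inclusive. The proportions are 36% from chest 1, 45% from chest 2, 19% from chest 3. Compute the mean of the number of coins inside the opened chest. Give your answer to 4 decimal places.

5.2930

Component means — 1: 7.7; 2: 3.28; 3: 5.5.
E[X] = 0.36·7.7 + 0.45·3.28 + 0.19·5.5 = 5.293.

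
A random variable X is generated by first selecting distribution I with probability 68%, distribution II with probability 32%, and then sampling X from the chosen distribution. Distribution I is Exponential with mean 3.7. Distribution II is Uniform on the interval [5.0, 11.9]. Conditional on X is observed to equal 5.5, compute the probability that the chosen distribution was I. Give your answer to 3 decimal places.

0.473

Likelihoods f(5.5 | ·): I: 0.0611259; II: 0.144928.
Posterior ∝ prior × likelihood. Numerator for I: 0.68·0.0611259 = 0.0415656.
Normalizing constant: 0.68·0.0611259 + 0.32·0.144928 = 0.0879424.
P(I | observation) = 0.0415656 / 0.0879424 = 0.472646.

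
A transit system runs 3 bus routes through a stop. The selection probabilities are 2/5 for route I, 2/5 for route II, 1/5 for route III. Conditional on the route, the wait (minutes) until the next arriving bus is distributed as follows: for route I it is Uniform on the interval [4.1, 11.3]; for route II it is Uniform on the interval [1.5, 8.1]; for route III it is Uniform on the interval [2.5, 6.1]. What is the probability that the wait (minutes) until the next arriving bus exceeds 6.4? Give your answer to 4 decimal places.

0.3753

Conditional on each route, P(X > 6.4): I: 0.680556; II: 0.257576; III: 0.
By total probability, P(X > 6.4) = 0.4·0.680556 + 0.4·0.257576 + 0.2·0 = 0.375253.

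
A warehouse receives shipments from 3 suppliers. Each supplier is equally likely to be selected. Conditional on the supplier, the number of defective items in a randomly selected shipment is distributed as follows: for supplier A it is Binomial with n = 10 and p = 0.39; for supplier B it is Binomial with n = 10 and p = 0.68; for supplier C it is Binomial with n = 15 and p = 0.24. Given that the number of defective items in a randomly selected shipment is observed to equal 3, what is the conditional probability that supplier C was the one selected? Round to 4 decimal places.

0.4967

Likelihoods P(X=3 | ·): A: 0.223709; B: 0.0129646; C: 0.233565.
Posterior ∝ prior × likelihood. Numerator for C: 0.333333·0.233565 = 0.0778551.
Normalizing constant: 0.333333·0.223709 + 0.333333·0.0129646 + 0.333333·0.233565 = 0.156746.
P(C | observation) = 0.0778551 / 0.156746 = 0.496695.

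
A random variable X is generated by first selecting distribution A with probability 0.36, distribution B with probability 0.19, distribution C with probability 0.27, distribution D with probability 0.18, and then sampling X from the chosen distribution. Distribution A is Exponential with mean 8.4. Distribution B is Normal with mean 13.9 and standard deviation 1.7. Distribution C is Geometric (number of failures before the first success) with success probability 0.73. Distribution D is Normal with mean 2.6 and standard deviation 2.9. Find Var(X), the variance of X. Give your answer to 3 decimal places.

52.118

Per component, A: μ=8.4, E[X²]=141.12; B: μ=13.9, E[X²]=196.1; C: μ=0.369863, E[X²]=0.64346; D: μ=2.6, E[X²]=15.17.
E[X] = 0.36·8.4 + 0.19·13.9 + 0.27·0.369863 + 0.18·2.6 = 6.23286.
E[X²] = 0.36·141.12 + 0.19·196.1 + 0.27·0.64346 + 0.18·15.17 = 90.9665.
Var(X) = E[X²] − (E[X])² = 90.9665 − 38.8486 = 52.118.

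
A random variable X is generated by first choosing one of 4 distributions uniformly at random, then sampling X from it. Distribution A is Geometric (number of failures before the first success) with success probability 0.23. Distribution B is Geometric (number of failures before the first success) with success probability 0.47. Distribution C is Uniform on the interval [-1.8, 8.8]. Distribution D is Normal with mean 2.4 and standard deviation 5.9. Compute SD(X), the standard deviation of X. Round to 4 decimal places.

4.0220

Per component, A: μ=3.34783, E[X²]=25.7637; B: μ=1.12766, E[X²]=3.67089; C: μ=3.5, E[X²]=21.6133; D: μ=2.4, E[X²]=40.57.
E[X] = 0.25·3.34783 + 0.25·1.12766 + 0.25·3.5 + 0.25·2.4 = 2.59387.
E[X²] = 0.25·25.7637 + 0.25·3.67089 + 0.25·21.6133 + 0.25·40.57 = 22.9045.
Var(X) = E[X²] − (E[X])² = 22.9045 − 6.72817 = 16.1763.
SD(X) = √16.1763 = 4.02198.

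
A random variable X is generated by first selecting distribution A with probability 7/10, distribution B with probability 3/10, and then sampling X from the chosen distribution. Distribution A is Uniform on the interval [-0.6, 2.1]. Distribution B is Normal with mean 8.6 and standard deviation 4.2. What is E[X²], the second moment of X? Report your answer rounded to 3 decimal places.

For each component E[X²] = Var + (mean)², giving A: 1.17; B: 91.6.
Overall E[X²] = 0.7·1.17 + 0.3·91.6 = 28.299.

28.299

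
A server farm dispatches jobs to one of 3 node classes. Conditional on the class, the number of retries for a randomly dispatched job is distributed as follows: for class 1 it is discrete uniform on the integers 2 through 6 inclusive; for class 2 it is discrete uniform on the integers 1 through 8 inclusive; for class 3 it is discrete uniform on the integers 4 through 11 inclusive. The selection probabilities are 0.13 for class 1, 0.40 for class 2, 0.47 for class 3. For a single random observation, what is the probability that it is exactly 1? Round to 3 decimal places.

0.050

Conditional on each class, P(X = 1): 1: 0; 2: 0.125; 3: 0.
By total probability, P(X = 1) = 0.13·0 + 0.4·0.125 + 0.47·0 = 0.05.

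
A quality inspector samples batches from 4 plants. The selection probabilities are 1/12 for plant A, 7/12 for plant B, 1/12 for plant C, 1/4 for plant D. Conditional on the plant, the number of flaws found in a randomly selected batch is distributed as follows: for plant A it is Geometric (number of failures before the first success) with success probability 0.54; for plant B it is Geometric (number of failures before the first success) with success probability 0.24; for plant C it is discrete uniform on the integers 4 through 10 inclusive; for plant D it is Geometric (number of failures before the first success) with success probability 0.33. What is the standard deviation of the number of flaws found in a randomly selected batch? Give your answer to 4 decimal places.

3.4160

Per component, A: μ=0.851852, E[X²]=2.30316; B: μ=3.16667, E[X²]=23.2222; C: μ=7, E[X²]=53; D: μ=2.0303, E[X²]=10.2746.
E[X] = 0.0833333·0.851852 + 0.583333·3.16667 + 0.0833333·7 + 0.25·2.0303 = 3.00912.
E[X²] = 0.0833333·2.30316 + 0.583333·23.2222 + 0.0833333·53 + 0.25·10.2746 = 20.7235.
Var(X) = E[X²] − (E[X])² = 20.7235 − 9.0548 = 11.6687.
SD(X) = √11.6687 = 3.41595.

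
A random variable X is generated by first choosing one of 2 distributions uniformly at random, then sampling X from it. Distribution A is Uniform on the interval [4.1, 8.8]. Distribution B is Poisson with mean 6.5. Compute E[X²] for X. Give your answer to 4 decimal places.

46.0967

For each component E[X²] = Var + (mean)², giving A: 43.4433; B: 48.75.
Overall E[X²] = 0.5·43.4433 + 0.5·48.75 = 46.0967.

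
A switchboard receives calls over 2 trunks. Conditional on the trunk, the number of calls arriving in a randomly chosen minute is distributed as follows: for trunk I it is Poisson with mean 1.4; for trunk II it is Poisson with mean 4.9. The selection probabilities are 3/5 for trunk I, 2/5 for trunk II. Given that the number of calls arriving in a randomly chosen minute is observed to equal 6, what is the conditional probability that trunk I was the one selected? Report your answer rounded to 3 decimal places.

0.026

Likelihoods P(X=6 | ·): I: 0.00257883; II: 0.143153.
Posterior ∝ prior × likelihood. Numerator for I: 0.6·0.00257883 = 0.0015473.
Normalizing constant: 0.6·0.00257883 + 0.4·0.143153 = 0.0588086.
P(I | observation) = 0.0015473 / 0.0588086 = 0.0263108.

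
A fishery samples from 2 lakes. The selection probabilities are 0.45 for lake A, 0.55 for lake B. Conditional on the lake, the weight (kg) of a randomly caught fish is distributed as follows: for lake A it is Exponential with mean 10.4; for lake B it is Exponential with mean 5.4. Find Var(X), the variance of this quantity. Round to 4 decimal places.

Per component, A: μ=10.4, E[X²]=216.32; B: μ=5.4, E[X²]=58.32.
E[X] = 0.45·10.4 + 0.55·5.4 = 7.65.
E[X²] = 0.45·216.32 + 0.55·58.32 = 129.42.
Var(X) = E[X²] − (E[X])² = 129.42 − 58.5225 = 70.8975.

70.8975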